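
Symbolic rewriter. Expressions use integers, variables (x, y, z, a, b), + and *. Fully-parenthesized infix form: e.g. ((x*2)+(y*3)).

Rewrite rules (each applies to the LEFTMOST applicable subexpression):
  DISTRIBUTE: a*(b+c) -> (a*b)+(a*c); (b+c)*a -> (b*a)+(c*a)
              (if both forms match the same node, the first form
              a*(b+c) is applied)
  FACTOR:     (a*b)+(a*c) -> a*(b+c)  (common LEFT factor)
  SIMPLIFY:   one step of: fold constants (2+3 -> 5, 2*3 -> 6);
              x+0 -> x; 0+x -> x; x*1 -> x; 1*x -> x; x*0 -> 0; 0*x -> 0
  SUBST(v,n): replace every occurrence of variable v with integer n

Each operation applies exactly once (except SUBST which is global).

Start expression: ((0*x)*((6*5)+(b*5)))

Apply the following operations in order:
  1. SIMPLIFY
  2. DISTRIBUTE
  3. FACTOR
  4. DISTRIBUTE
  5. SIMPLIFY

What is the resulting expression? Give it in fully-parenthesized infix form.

Answer: (0+(0*(b*5)))

Derivation:
Start: ((0*x)*((6*5)+(b*5)))
Apply SIMPLIFY at L (target: (0*x)): ((0*x)*((6*5)+(b*5))) -> (0*((6*5)+(b*5)))
Apply DISTRIBUTE at root (target: (0*((6*5)+(b*5)))): (0*((6*5)+(b*5))) -> ((0*(6*5))+(0*(b*5)))
Apply FACTOR at root (target: ((0*(6*5))+(0*(b*5)))): ((0*(6*5))+(0*(b*5))) -> (0*((6*5)+(b*5)))
Apply DISTRIBUTE at root (target: (0*((6*5)+(b*5)))): (0*((6*5)+(b*5))) -> ((0*(6*5))+(0*(b*5)))
Apply SIMPLIFY at L (target: (0*(6*5))): ((0*(6*5))+(0*(b*5))) -> (0+(0*(b*5)))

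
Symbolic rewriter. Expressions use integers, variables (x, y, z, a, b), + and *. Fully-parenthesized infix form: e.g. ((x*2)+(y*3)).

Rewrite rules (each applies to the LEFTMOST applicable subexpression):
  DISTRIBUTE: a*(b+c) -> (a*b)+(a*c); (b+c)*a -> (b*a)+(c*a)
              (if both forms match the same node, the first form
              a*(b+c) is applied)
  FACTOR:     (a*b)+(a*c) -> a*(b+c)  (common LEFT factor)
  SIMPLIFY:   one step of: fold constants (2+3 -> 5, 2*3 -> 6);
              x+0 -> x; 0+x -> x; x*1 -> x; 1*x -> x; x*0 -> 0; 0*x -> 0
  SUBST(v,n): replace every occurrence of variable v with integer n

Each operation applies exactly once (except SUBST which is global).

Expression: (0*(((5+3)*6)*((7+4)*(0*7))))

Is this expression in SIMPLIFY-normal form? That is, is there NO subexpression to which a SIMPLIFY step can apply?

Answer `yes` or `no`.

Expression: (0*(((5+3)*6)*((7+4)*(0*7))))
Scanning for simplifiable subexpressions (pre-order)...
  at root: (0*(((5+3)*6)*((7+4)*(0*7)))) (SIMPLIFIABLE)
  at R: (((5+3)*6)*((7+4)*(0*7))) (not simplifiable)
  at RL: ((5+3)*6) (not simplifiable)
  at RLL: (5+3) (SIMPLIFIABLE)
  at RR: ((7+4)*(0*7)) (not simplifiable)
  at RRL: (7+4) (SIMPLIFIABLE)
  at RRR: (0*7) (SIMPLIFIABLE)
Found simplifiable subexpr at path root: (0*(((5+3)*6)*((7+4)*(0*7))))
One SIMPLIFY step would give: 0
-> NOT in normal form.

Answer: no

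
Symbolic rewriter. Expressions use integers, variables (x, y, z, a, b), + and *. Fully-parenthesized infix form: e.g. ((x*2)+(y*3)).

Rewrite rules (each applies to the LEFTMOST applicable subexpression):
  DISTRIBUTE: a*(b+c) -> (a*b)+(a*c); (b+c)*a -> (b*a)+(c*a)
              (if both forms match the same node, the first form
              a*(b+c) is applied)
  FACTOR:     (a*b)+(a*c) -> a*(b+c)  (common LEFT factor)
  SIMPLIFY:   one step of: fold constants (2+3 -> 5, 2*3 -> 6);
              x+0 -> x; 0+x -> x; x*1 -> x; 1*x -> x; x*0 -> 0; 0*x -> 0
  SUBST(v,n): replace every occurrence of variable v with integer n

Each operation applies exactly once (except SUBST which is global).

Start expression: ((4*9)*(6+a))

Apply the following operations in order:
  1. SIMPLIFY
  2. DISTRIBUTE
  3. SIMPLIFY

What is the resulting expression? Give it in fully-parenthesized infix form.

Answer: (216+(36*a))

Derivation:
Start: ((4*9)*(6+a))
Apply SIMPLIFY at L (target: (4*9)): ((4*9)*(6+a)) -> (36*(6+a))
Apply DISTRIBUTE at root (target: (36*(6+a))): (36*(6+a)) -> ((36*6)+(36*a))
Apply SIMPLIFY at L (target: (36*6)): ((36*6)+(36*a)) -> (216+(36*a))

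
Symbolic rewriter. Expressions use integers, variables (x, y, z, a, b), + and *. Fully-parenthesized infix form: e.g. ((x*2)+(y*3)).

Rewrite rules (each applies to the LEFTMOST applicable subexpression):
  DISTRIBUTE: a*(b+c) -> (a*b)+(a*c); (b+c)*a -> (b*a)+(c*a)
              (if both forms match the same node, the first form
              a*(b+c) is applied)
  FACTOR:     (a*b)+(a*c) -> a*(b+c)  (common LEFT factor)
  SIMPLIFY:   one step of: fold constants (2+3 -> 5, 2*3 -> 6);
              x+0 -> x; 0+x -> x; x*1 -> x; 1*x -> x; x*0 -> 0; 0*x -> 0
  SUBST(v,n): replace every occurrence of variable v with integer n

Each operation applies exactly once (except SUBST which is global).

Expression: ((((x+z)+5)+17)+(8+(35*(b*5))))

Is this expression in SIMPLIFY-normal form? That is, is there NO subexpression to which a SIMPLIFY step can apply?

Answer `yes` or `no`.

Expression: ((((x+z)+5)+17)+(8+(35*(b*5))))
Scanning for simplifiable subexpressions (pre-order)...
  at root: ((((x+z)+5)+17)+(8+(35*(b*5)))) (not simplifiable)
  at L: (((x+z)+5)+17) (not simplifiable)
  at LL: ((x+z)+5) (not simplifiable)
  at LLL: (x+z) (not simplifiable)
  at R: (8+(35*(b*5))) (not simplifiable)
  at RR: (35*(b*5)) (not simplifiable)
  at RRR: (b*5) (not simplifiable)
Result: no simplifiable subexpression found -> normal form.

Answer: yes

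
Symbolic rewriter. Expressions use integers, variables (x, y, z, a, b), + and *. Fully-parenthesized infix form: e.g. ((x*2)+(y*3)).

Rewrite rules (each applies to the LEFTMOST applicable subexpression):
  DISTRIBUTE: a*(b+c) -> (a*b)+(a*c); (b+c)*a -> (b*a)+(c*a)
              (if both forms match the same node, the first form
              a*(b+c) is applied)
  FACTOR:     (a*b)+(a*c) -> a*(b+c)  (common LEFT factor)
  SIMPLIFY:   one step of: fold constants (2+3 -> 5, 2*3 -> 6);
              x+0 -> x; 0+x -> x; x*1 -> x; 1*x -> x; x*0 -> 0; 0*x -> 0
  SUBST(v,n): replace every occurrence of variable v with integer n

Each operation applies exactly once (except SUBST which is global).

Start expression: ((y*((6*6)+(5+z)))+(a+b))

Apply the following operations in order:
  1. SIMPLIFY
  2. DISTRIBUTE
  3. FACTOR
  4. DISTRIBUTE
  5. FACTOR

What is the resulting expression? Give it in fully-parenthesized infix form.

Start: ((y*((6*6)+(5+z)))+(a+b))
Apply SIMPLIFY at LRL (target: (6*6)): ((y*((6*6)+(5+z)))+(a+b)) -> ((y*(36+(5+z)))+(a+b))
Apply DISTRIBUTE at L (target: (y*(36+(5+z)))): ((y*(36+(5+z)))+(a+b)) -> (((y*36)+(y*(5+z)))+(a+b))
Apply FACTOR at L (target: ((y*36)+(y*(5+z)))): (((y*36)+(y*(5+z)))+(a+b)) -> ((y*(36+(5+z)))+(a+b))
Apply DISTRIBUTE at L (target: (y*(36+(5+z)))): ((y*(36+(5+z)))+(a+b)) -> (((y*36)+(y*(5+z)))+(a+b))
Apply FACTOR at L (target: ((y*36)+(y*(5+z)))): (((y*36)+(y*(5+z)))+(a+b)) -> ((y*(36+(5+z)))+(a+b))

Answer: ((y*(36+(5+z)))+(a+b))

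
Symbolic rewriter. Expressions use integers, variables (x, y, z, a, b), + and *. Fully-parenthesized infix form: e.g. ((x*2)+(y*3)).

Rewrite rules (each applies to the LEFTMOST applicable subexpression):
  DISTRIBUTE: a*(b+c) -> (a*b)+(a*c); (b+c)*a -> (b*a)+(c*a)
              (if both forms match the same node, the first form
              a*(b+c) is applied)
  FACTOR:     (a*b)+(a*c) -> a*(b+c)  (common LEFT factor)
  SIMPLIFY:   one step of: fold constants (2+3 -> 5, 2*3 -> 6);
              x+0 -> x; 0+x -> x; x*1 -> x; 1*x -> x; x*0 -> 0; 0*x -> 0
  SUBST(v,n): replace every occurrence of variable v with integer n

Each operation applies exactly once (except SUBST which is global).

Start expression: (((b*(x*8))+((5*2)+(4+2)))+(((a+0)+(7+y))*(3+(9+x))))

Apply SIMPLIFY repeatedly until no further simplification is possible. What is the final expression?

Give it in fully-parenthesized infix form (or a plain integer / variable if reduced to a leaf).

Answer: (((b*(x*8))+16)+((a+(7+y))*(3+(9+x))))

Derivation:
Start: (((b*(x*8))+((5*2)+(4+2)))+(((a+0)+(7+y))*(3+(9+x))))
Step 1: at LRL: (5*2) -> 10; overall: (((b*(x*8))+((5*2)+(4+2)))+(((a+0)+(7+y))*(3+(9+x)))) -> (((b*(x*8))+(10+(4+2)))+(((a+0)+(7+y))*(3+(9+x))))
Step 2: at LRR: (4+2) -> 6; overall: (((b*(x*8))+(10+(4+2)))+(((a+0)+(7+y))*(3+(9+x)))) -> (((b*(x*8))+(10+6))+(((a+0)+(7+y))*(3+(9+x))))
Step 3: at LR: (10+6) -> 16; overall: (((b*(x*8))+(10+6))+(((a+0)+(7+y))*(3+(9+x)))) -> (((b*(x*8))+16)+(((a+0)+(7+y))*(3+(9+x))))
Step 4: at RLL: (a+0) -> a; overall: (((b*(x*8))+16)+(((a+0)+(7+y))*(3+(9+x)))) -> (((b*(x*8))+16)+((a+(7+y))*(3+(9+x))))
Fixed point: (((b*(x*8))+16)+((a+(7+y))*(3+(9+x))))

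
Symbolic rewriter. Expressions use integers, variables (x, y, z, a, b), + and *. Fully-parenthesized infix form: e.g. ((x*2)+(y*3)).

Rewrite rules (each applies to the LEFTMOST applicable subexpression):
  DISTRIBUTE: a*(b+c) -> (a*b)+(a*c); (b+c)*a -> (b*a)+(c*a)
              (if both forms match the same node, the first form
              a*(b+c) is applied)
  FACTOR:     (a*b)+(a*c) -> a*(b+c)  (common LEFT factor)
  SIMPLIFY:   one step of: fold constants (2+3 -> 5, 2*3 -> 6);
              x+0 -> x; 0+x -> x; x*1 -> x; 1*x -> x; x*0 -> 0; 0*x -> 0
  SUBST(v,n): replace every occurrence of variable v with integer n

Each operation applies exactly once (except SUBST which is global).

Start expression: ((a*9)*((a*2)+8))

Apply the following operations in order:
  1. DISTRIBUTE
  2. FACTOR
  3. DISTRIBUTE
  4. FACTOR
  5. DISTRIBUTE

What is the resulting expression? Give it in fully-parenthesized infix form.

Start: ((a*9)*((a*2)+8))
Apply DISTRIBUTE at root (target: ((a*9)*((a*2)+8))): ((a*9)*((a*2)+8)) -> (((a*9)*(a*2))+((a*9)*8))
Apply FACTOR at root (target: (((a*9)*(a*2))+((a*9)*8))): (((a*9)*(a*2))+((a*9)*8)) -> ((a*9)*((a*2)+8))
Apply DISTRIBUTE at root (target: ((a*9)*((a*2)+8))): ((a*9)*((a*2)+8)) -> (((a*9)*(a*2))+((a*9)*8))
Apply FACTOR at root (target: (((a*9)*(a*2))+((a*9)*8))): (((a*9)*(a*2))+((a*9)*8)) -> ((a*9)*((a*2)+8))
Apply DISTRIBUTE at root (target: ((a*9)*((a*2)+8))): ((a*9)*((a*2)+8)) -> (((a*9)*(a*2))+((a*9)*8))

Answer: (((a*9)*(a*2))+((a*9)*8))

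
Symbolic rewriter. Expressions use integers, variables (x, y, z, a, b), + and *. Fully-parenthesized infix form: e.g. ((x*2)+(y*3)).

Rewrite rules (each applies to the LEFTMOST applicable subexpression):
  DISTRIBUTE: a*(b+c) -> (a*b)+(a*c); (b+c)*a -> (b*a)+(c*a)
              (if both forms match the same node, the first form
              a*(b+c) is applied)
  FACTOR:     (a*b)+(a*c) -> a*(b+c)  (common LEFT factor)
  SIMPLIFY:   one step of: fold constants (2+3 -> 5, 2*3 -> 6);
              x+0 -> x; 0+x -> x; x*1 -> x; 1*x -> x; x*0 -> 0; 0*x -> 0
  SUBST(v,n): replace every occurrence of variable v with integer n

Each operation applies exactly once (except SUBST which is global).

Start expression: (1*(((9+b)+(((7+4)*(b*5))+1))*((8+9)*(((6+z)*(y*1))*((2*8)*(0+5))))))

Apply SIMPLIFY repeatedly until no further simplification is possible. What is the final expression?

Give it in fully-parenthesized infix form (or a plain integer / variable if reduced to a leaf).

Start: (1*(((9+b)+(((7+4)*(b*5))+1))*((8+9)*(((6+z)*(y*1))*((2*8)*(0+5))))))
Step 1: at root: (1*(((9+b)+(((7+4)*(b*5))+1))*((8+9)*(((6+z)*(y*1))*((2*8)*(0+5)))))) -> (((9+b)+(((7+4)*(b*5))+1))*((8+9)*(((6+z)*(y*1))*((2*8)*(0+5))))); overall: (1*(((9+b)+(((7+4)*(b*5))+1))*((8+9)*(((6+z)*(y*1))*((2*8)*(0+5)))))) -> (((9+b)+(((7+4)*(b*5))+1))*((8+9)*(((6+z)*(y*1))*((2*8)*(0+5)))))
Step 2: at LRLL: (7+4) -> 11; overall: (((9+b)+(((7+4)*(b*5))+1))*((8+9)*(((6+z)*(y*1))*((2*8)*(0+5))))) -> (((9+b)+((11*(b*5))+1))*((8+9)*(((6+z)*(y*1))*((2*8)*(0+5)))))
Step 3: at RL: (8+9) -> 17; overall: (((9+b)+((11*(b*5))+1))*((8+9)*(((6+z)*(y*1))*((2*8)*(0+5))))) -> (((9+b)+((11*(b*5))+1))*(17*(((6+z)*(y*1))*((2*8)*(0+5)))))
Step 4: at RRLR: (y*1) -> y; overall: (((9+b)+((11*(b*5))+1))*(17*(((6+z)*(y*1))*((2*8)*(0+5))))) -> (((9+b)+((11*(b*5))+1))*(17*(((6+z)*y)*((2*8)*(0+5)))))
Step 5: at RRRL: (2*8) -> 16; overall: (((9+b)+((11*(b*5))+1))*(17*(((6+z)*y)*((2*8)*(0+5))))) -> (((9+b)+((11*(b*5))+1))*(17*(((6+z)*y)*(16*(0+5)))))
Step 6: at RRRR: (0+5) -> 5; overall: (((9+b)+((11*(b*5))+1))*(17*(((6+z)*y)*(16*(0+5))))) -> (((9+b)+((11*(b*5))+1))*(17*(((6+z)*y)*(16*5))))
Step 7: at RRR: (16*5) -> 80; overall: (((9+b)+((11*(b*5))+1))*(17*(((6+z)*y)*(16*5)))) -> (((9+b)+((11*(b*5))+1))*(17*(((6+z)*y)*80)))
Fixed point: (((9+b)+((11*(b*5))+1))*(17*(((6+z)*y)*80)))

Answer: (((9+b)+((11*(b*5))+1))*(17*(((6+z)*y)*80)))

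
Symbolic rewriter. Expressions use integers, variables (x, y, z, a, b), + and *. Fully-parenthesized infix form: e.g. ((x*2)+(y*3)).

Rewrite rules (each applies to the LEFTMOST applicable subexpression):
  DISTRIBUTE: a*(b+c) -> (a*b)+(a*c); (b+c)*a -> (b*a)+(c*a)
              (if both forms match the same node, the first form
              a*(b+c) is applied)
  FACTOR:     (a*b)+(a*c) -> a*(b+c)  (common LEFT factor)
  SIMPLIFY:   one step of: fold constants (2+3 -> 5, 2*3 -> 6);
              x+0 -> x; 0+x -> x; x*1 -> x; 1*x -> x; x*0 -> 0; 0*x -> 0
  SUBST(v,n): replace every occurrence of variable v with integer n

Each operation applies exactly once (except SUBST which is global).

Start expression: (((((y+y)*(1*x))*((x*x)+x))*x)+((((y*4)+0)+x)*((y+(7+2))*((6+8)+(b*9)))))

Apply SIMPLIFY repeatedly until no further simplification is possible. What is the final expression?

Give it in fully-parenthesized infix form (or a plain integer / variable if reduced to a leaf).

Start: (((((y+y)*(1*x))*((x*x)+x))*x)+((((y*4)+0)+x)*((y+(7+2))*((6+8)+(b*9)))))
Step 1: at LLLR: (1*x) -> x; overall: (((((y+y)*(1*x))*((x*x)+x))*x)+((((y*4)+0)+x)*((y+(7+2))*((6+8)+(b*9))))) -> (((((y+y)*x)*((x*x)+x))*x)+((((y*4)+0)+x)*((y+(7+2))*((6+8)+(b*9)))))
Step 2: at RLL: ((y*4)+0) -> (y*4); overall: (((((y+y)*x)*((x*x)+x))*x)+((((y*4)+0)+x)*((y+(7+2))*((6+8)+(b*9))))) -> (((((y+y)*x)*((x*x)+x))*x)+(((y*4)+x)*((y+(7+2))*((6+8)+(b*9)))))
Step 3: at RRLR: (7+2) -> 9; overall: (((((y+y)*x)*((x*x)+x))*x)+(((y*4)+x)*((y+(7+2))*((6+8)+(b*9))))) -> (((((y+y)*x)*((x*x)+x))*x)+(((y*4)+x)*((y+9)*((6+8)+(b*9)))))
Step 4: at RRRL: (6+8) -> 14; overall: (((((y+y)*x)*((x*x)+x))*x)+(((y*4)+x)*((y+9)*((6+8)+(b*9))))) -> (((((y+y)*x)*((x*x)+x))*x)+(((y*4)+x)*((y+9)*(14+(b*9)))))
Fixed point: (((((y+y)*x)*((x*x)+x))*x)+(((y*4)+x)*((y+9)*(14+(b*9)))))

Answer: (((((y+y)*x)*((x*x)+x))*x)+(((y*4)+x)*((y+9)*(14+(b*9)))))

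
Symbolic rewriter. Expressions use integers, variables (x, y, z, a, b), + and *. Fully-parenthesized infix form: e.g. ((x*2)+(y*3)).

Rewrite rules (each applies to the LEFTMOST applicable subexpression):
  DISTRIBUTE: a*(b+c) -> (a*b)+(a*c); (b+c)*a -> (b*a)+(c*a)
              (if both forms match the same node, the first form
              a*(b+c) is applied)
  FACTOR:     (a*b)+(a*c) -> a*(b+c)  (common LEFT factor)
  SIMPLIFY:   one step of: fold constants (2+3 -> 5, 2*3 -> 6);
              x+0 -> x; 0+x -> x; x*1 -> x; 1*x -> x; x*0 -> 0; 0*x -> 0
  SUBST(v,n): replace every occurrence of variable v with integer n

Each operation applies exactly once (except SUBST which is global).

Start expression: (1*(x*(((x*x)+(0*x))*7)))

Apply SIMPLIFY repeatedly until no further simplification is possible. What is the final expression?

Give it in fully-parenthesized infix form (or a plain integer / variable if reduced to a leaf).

Start: (1*(x*(((x*x)+(0*x))*7)))
Step 1: at root: (1*(x*(((x*x)+(0*x))*7))) -> (x*(((x*x)+(0*x))*7)); overall: (1*(x*(((x*x)+(0*x))*7))) -> (x*(((x*x)+(0*x))*7))
Step 2: at RLR: (0*x) -> 0; overall: (x*(((x*x)+(0*x))*7)) -> (x*(((x*x)+0)*7))
Step 3: at RL: ((x*x)+0) -> (x*x); overall: (x*(((x*x)+0)*7)) -> (x*((x*x)*7))
Fixed point: (x*((x*x)*7))

Answer: (x*((x*x)*7))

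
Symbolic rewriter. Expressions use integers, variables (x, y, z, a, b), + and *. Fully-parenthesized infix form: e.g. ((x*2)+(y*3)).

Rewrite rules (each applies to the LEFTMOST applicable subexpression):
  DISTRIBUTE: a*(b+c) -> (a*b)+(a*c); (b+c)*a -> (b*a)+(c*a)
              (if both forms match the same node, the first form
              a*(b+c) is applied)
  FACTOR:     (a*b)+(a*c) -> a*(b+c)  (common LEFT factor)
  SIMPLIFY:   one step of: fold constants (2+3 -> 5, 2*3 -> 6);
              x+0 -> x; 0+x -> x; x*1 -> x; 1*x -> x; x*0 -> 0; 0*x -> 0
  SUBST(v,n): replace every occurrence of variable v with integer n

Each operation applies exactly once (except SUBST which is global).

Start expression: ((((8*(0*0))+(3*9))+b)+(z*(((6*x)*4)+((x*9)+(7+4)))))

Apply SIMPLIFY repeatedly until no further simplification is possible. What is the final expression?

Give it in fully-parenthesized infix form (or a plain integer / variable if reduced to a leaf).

Answer: ((27+b)+(z*(((6*x)*4)+((x*9)+11))))

Derivation:
Start: ((((8*(0*0))+(3*9))+b)+(z*(((6*x)*4)+((x*9)+(7+4)))))
Step 1: at LLLR: (0*0) -> 0; overall: ((((8*(0*0))+(3*9))+b)+(z*(((6*x)*4)+((x*9)+(7+4))))) -> ((((8*0)+(3*9))+b)+(z*(((6*x)*4)+((x*9)+(7+4)))))
Step 2: at LLL: (8*0) -> 0; overall: ((((8*0)+(3*9))+b)+(z*(((6*x)*4)+((x*9)+(7+4))))) -> (((0+(3*9))+b)+(z*(((6*x)*4)+((x*9)+(7+4)))))
Step 3: at LL: (0+(3*9)) -> (3*9); overall: (((0+(3*9))+b)+(z*(((6*x)*4)+((x*9)+(7+4))))) -> (((3*9)+b)+(z*(((6*x)*4)+((x*9)+(7+4)))))
Step 4: at LL: (3*9) -> 27; overall: (((3*9)+b)+(z*(((6*x)*4)+((x*9)+(7+4))))) -> ((27+b)+(z*(((6*x)*4)+((x*9)+(7+4)))))
Step 5: at RRRR: (7+4) -> 11; overall: ((27+b)+(z*(((6*x)*4)+((x*9)+(7+4))))) -> ((27+b)+(z*(((6*x)*4)+((x*9)+11))))
Fixed point: ((27+b)+(z*(((6*x)*4)+((x*9)+11))))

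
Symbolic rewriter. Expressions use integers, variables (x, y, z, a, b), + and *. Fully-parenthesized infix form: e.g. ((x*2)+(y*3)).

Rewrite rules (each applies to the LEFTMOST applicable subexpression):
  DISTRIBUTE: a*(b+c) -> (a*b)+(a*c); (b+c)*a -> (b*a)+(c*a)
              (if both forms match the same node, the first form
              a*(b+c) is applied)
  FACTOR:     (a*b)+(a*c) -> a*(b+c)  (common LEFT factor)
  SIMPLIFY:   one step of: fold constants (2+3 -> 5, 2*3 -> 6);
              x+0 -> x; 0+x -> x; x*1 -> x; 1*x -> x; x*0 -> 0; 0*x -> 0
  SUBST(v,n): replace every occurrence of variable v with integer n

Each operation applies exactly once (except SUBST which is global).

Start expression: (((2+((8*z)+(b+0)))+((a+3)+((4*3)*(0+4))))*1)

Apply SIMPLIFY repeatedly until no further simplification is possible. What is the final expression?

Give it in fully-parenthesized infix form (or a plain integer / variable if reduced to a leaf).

Answer: ((2+((8*z)+b))+((a+3)+48))

Derivation:
Start: (((2+((8*z)+(b+0)))+((a+3)+((4*3)*(0+4))))*1)
Step 1: at root: (((2+((8*z)+(b+0)))+((a+3)+((4*3)*(0+4))))*1) -> ((2+((8*z)+(b+0)))+((a+3)+((4*3)*(0+4)))); overall: (((2+((8*z)+(b+0)))+((a+3)+((4*3)*(0+4))))*1) -> ((2+((8*z)+(b+0)))+((a+3)+((4*3)*(0+4))))
Step 2: at LRR: (b+0) -> b; overall: ((2+((8*z)+(b+0)))+((a+3)+((4*3)*(0+4)))) -> ((2+((8*z)+b))+((a+3)+((4*3)*(0+4))))
Step 3: at RRL: (4*3) -> 12; overall: ((2+((8*z)+b))+((a+3)+((4*3)*(0+4)))) -> ((2+((8*z)+b))+((a+3)+(12*(0+4))))
Step 4: at RRR: (0+4) -> 4; overall: ((2+((8*z)+b))+((a+3)+(12*(0+4)))) -> ((2+((8*z)+b))+((a+3)+(12*4)))
Step 5: at RR: (12*4) -> 48; overall: ((2+((8*z)+b))+((a+3)+(12*4))) -> ((2+((8*z)+b))+((a+3)+48))
Fixed point: ((2+((8*z)+b))+((a+3)+48))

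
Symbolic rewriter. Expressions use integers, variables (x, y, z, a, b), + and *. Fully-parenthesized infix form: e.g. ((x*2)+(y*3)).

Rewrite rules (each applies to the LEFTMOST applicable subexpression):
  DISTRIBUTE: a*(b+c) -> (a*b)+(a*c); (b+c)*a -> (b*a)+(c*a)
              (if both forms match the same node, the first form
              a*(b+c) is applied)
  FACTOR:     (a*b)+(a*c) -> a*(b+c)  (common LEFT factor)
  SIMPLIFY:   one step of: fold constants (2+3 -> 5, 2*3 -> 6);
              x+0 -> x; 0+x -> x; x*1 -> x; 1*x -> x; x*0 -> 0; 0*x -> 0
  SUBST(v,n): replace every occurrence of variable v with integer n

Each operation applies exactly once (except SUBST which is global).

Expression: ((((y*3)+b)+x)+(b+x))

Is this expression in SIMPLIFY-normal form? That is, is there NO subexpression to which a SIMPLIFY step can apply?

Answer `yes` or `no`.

Expression: ((((y*3)+b)+x)+(b+x))
Scanning for simplifiable subexpressions (pre-order)...
  at root: ((((y*3)+b)+x)+(b+x)) (not simplifiable)
  at L: (((y*3)+b)+x) (not simplifiable)
  at LL: ((y*3)+b) (not simplifiable)
  at LLL: (y*3) (not simplifiable)
  at R: (b+x) (not simplifiable)
Result: no simplifiable subexpression found -> normal form.

Answer: yes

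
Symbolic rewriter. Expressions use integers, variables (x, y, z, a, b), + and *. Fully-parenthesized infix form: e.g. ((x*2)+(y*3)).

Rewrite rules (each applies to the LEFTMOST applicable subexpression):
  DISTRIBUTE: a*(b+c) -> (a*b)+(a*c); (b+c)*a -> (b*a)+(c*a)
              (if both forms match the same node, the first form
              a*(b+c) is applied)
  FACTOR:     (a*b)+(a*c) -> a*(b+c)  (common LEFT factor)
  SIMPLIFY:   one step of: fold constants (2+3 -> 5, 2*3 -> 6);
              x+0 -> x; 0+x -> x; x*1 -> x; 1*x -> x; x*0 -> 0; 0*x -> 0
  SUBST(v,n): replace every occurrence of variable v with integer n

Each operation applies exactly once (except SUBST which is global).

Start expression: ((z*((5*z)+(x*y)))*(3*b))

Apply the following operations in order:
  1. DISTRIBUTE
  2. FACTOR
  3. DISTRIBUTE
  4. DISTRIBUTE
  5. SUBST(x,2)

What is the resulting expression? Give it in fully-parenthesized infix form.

Start: ((z*((5*z)+(x*y)))*(3*b))
Apply DISTRIBUTE at L (target: (z*((5*z)+(x*y)))): ((z*((5*z)+(x*y)))*(3*b)) -> (((z*(5*z))+(z*(x*y)))*(3*b))
Apply FACTOR at L (target: ((z*(5*z))+(z*(x*y)))): (((z*(5*z))+(z*(x*y)))*(3*b)) -> ((z*((5*z)+(x*y)))*(3*b))
Apply DISTRIBUTE at L (target: (z*((5*z)+(x*y)))): ((z*((5*z)+(x*y)))*(3*b)) -> (((z*(5*z))+(z*(x*y)))*(3*b))
Apply DISTRIBUTE at root (target: (((z*(5*z))+(z*(x*y)))*(3*b))): (((z*(5*z))+(z*(x*y)))*(3*b)) -> (((z*(5*z))*(3*b))+((z*(x*y))*(3*b)))
Apply SUBST(x,2): (((z*(5*z))*(3*b))+((z*(x*y))*(3*b))) -> (((z*(5*z))*(3*b))+((z*(2*y))*(3*b)))

Answer: (((z*(5*z))*(3*b))+((z*(2*y))*(3*b)))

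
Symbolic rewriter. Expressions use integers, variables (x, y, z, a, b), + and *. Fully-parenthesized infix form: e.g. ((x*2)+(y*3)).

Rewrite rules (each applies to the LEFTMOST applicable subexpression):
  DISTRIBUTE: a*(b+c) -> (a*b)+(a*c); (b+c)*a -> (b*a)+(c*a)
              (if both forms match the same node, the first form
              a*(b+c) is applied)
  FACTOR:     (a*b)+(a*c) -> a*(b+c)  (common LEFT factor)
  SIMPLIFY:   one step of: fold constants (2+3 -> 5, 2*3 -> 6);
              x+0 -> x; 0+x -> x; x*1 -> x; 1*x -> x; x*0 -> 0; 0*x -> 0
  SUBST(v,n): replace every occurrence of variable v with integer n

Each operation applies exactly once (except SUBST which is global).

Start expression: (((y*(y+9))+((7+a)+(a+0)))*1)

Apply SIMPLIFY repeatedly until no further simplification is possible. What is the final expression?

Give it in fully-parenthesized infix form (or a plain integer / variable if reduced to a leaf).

Answer: ((y*(y+9))+((7+a)+a))

Derivation:
Start: (((y*(y+9))+((7+a)+(a+0)))*1)
Step 1: at root: (((y*(y+9))+((7+a)+(a+0)))*1) -> ((y*(y+9))+((7+a)+(a+0))); overall: (((y*(y+9))+((7+a)+(a+0)))*1) -> ((y*(y+9))+((7+a)+(a+0)))
Step 2: at RR: (a+0) -> a; overall: ((y*(y+9))+((7+a)+(a+0))) -> ((y*(y+9))+((7+a)+a))
Fixed point: ((y*(y+9))+((7+a)+a))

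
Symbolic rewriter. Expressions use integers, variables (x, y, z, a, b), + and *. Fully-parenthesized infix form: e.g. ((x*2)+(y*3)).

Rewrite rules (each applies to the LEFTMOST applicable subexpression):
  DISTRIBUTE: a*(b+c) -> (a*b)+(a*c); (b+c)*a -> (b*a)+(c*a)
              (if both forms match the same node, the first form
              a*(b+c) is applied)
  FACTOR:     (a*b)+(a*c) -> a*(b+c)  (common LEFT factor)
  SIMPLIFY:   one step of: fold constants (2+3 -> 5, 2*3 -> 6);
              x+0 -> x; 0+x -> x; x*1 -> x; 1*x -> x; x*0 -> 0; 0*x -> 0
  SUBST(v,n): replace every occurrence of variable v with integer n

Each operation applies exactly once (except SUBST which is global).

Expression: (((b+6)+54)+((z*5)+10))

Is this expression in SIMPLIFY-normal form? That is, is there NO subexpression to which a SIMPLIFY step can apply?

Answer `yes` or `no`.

Expression: (((b+6)+54)+((z*5)+10))
Scanning for simplifiable subexpressions (pre-order)...
  at root: (((b+6)+54)+((z*5)+10)) (not simplifiable)
  at L: ((b+6)+54) (not simplifiable)
  at LL: (b+6) (not simplifiable)
  at R: ((z*5)+10) (not simplifiable)
  at RL: (z*5) (not simplifiable)
Result: no simplifiable subexpression found -> normal form.

Answer: yes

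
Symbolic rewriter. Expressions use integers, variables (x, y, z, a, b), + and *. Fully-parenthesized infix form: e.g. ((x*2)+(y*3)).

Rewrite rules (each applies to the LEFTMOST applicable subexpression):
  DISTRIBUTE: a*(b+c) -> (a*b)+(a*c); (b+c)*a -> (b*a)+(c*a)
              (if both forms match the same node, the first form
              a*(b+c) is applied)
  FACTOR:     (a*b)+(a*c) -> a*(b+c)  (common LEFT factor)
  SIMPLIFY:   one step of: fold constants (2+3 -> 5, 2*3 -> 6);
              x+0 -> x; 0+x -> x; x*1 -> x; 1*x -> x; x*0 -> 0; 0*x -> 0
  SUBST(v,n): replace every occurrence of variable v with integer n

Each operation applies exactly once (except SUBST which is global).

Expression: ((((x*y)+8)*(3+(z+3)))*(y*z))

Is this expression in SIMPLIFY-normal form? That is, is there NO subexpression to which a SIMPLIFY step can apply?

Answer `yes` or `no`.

Expression: ((((x*y)+8)*(3+(z+3)))*(y*z))
Scanning for simplifiable subexpressions (pre-order)...
  at root: ((((x*y)+8)*(3+(z+3)))*(y*z)) (not simplifiable)
  at L: (((x*y)+8)*(3+(z+3))) (not simplifiable)
  at LL: ((x*y)+8) (not simplifiable)
  at LLL: (x*y) (not simplifiable)
  at LR: (3+(z+3)) (not simplifiable)
  at LRR: (z+3) (not simplifiable)
  at R: (y*z) (not simplifiable)
Result: no simplifiable subexpression found -> normal form.

Answer: yes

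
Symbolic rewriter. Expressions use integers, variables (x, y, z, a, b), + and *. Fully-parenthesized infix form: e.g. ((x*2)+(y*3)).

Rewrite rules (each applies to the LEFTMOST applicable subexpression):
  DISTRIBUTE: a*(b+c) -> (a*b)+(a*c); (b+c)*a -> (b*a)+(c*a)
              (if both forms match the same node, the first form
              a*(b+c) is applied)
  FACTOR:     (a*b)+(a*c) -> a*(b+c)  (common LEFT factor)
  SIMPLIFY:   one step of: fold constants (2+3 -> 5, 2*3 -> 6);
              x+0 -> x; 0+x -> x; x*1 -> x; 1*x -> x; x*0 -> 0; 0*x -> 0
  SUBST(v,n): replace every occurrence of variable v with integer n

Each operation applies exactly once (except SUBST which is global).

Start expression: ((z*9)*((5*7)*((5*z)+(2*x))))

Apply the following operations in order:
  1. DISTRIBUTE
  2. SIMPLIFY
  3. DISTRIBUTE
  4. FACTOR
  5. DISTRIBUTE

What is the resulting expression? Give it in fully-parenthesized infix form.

Start: ((z*9)*((5*7)*((5*z)+(2*x))))
Apply DISTRIBUTE at R (target: ((5*7)*((5*z)+(2*x)))): ((z*9)*((5*7)*((5*z)+(2*x)))) -> ((z*9)*(((5*7)*(5*z))+((5*7)*(2*x))))
Apply SIMPLIFY at RLL (target: (5*7)): ((z*9)*(((5*7)*(5*z))+((5*7)*(2*x)))) -> ((z*9)*((35*(5*z))+((5*7)*(2*x))))
Apply DISTRIBUTE at root (target: ((z*9)*((35*(5*z))+((5*7)*(2*x))))): ((z*9)*((35*(5*z))+((5*7)*(2*x)))) -> (((z*9)*(35*(5*z)))+((z*9)*((5*7)*(2*x))))
Apply FACTOR at root (target: (((z*9)*(35*(5*z)))+((z*9)*((5*7)*(2*x))))): (((z*9)*(35*(5*z)))+((z*9)*((5*7)*(2*x)))) -> ((z*9)*((35*(5*z))+((5*7)*(2*x))))
Apply DISTRIBUTE at root (target: ((z*9)*((35*(5*z))+((5*7)*(2*x))))): ((z*9)*((35*(5*z))+((5*7)*(2*x)))) -> (((z*9)*(35*(5*z)))+((z*9)*((5*7)*(2*x))))

Answer: (((z*9)*(35*(5*z)))+((z*9)*((5*7)*(2*x))))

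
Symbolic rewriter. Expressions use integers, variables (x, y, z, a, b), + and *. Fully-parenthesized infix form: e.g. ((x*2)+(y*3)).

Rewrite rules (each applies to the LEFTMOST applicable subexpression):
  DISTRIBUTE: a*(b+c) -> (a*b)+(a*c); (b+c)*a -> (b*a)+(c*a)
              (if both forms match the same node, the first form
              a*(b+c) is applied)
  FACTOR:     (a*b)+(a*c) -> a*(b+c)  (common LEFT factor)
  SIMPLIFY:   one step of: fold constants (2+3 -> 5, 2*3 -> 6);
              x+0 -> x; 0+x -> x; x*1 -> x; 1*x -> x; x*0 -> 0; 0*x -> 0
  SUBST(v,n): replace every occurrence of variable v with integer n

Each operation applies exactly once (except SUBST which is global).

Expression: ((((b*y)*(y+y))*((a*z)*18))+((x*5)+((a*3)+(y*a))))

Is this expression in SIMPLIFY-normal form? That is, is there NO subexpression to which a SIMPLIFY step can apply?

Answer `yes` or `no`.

Answer: yes

Derivation:
Expression: ((((b*y)*(y+y))*((a*z)*18))+((x*5)+((a*3)+(y*a))))
Scanning for simplifiable subexpressions (pre-order)...
  at root: ((((b*y)*(y+y))*((a*z)*18))+((x*5)+((a*3)+(y*a)))) (not simplifiable)
  at L: (((b*y)*(y+y))*((a*z)*18)) (not simplifiable)
  at LL: ((b*y)*(y+y)) (not simplifiable)
  at LLL: (b*y) (not simplifiable)
  at LLR: (y+y) (not simplifiable)
  at LR: ((a*z)*18) (not simplifiable)
  at LRL: (a*z) (not simplifiable)
  at R: ((x*5)+((a*3)+(y*a))) (not simplifiable)
  at RL: (x*5) (not simplifiable)
  at RR: ((a*3)+(y*a)) (not simplifiable)
  at RRL: (a*3) (not simplifiable)
  at RRR: (y*a) (not simplifiable)
Result: no simplifiable subexpression found -> normal form.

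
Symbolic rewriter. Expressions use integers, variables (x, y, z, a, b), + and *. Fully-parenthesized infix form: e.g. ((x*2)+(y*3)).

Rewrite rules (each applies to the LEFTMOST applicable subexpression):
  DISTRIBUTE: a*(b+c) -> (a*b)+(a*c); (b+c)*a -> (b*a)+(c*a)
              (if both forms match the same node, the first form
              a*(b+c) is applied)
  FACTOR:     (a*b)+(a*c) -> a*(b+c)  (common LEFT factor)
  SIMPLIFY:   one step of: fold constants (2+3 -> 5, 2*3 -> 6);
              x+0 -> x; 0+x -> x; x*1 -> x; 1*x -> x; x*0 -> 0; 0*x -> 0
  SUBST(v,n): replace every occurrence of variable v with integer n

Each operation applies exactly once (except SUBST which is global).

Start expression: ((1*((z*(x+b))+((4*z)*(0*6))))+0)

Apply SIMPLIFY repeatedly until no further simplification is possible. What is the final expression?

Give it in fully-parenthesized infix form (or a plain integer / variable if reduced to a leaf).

Answer: (z*(x+b))

Derivation:
Start: ((1*((z*(x+b))+((4*z)*(0*6))))+0)
Step 1: at root: ((1*((z*(x+b))+((4*z)*(0*6))))+0) -> (1*((z*(x+b))+((4*z)*(0*6)))); overall: ((1*((z*(x+b))+((4*z)*(0*6))))+0) -> (1*((z*(x+b))+((4*z)*(0*6))))
Step 2: at root: (1*((z*(x+b))+((4*z)*(0*6)))) -> ((z*(x+b))+((4*z)*(0*6))); overall: (1*((z*(x+b))+((4*z)*(0*6)))) -> ((z*(x+b))+((4*z)*(0*6)))
Step 3: at RR: (0*6) -> 0; overall: ((z*(x+b))+((4*z)*(0*6))) -> ((z*(x+b))+((4*z)*0))
Step 4: at R: ((4*z)*0) -> 0; overall: ((z*(x+b))+((4*z)*0)) -> ((z*(x+b))+0)
Step 5: at root: ((z*(x+b))+0) -> (z*(x+b)); overall: ((z*(x+b))+0) -> (z*(x+b))
Fixed point: (z*(x+b))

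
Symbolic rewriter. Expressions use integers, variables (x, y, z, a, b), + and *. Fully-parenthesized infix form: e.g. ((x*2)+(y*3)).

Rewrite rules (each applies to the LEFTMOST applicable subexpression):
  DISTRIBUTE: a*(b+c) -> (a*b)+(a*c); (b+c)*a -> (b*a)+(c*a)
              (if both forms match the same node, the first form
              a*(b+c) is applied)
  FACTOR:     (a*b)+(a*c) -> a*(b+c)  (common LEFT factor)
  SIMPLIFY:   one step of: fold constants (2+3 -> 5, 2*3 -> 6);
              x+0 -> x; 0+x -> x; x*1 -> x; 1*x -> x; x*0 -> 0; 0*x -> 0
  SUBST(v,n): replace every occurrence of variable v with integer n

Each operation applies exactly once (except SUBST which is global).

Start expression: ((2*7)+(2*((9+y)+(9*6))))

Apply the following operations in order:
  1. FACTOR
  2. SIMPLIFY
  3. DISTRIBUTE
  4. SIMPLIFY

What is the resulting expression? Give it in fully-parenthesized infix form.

Start: ((2*7)+(2*((9+y)+(9*6))))
Apply FACTOR at root (target: ((2*7)+(2*((9+y)+(9*6))))): ((2*7)+(2*((9+y)+(9*6)))) -> (2*(7+((9+y)+(9*6))))
Apply SIMPLIFY at RRR (target: (9*6)): (2*(7+((9+y)+(9*6)))) -> (2*(7+((9+y)+54)))
Apply DISTRIBUTE at root (target: (2*(7+((9+y)+54)))): (2*(7+((9+y)+54))) -> ((2*7)+(2*((9+y)+54)))
Apply SIMPLIFY at L (target: (2*7)): ((2*7)+(2*((9+y)+54))) -> (14+(2*((9+y)+54)))

Answer: (14+(2*((9+y)+54)))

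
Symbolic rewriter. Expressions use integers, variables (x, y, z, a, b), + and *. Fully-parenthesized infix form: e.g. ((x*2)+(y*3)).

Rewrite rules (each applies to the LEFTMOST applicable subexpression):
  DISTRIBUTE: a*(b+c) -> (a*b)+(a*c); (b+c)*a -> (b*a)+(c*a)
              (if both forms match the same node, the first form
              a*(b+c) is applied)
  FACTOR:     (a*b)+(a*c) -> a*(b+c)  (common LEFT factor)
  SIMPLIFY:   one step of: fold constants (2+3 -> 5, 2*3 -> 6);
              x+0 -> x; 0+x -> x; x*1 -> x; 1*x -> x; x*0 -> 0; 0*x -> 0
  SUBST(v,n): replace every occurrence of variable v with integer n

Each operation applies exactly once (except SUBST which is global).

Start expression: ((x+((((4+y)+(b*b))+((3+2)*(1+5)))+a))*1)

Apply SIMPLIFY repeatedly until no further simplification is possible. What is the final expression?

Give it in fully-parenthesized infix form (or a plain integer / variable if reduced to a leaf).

Answer: (x+((((4+y)+(b*b))+30)+a))

Derivation:
Start: ((x+((((4+y)+(b*b))+((3+2)*(1+5)))+a))*1)
Step 1: at root: ((x+((((4+y)+(b*b))+((3+2)*(1+5)))+a))*1) -> (x+((((4+y)+(b*b))+((3+2)*(1+5)))+a)); overall: ((x+((((4+y)+(b*b))+((3+2)*(1+5)))+a))*1) -> (x+((((4+y)+(b*b))+((3+2)*(1+5)))+a))
Step 2: at RLRL: (3+2) -> 5; overall: (x+((((4+y)+(b*b))+((3+2)*(1+5)))+a)) -> (x+((((4+y)+(b*b))+(5*(1+5)))+a))
Step 3: at RLRR: (1+5) -> 6; overall: (x+((((4+y)+(b*b))+(5*(1+5)))+a)) -> (x+((((4+y)+(b*b))+(5*6))+a))
Step 4: at RLR: (5*6) -> 30; overall: (x+((((4+y)+(b*b))+(5*6))+a)) -> (x+((((4+y)+(b*b))+30)+a))
Fixed point: (x+((((4+y)+(b*b))+30)+a))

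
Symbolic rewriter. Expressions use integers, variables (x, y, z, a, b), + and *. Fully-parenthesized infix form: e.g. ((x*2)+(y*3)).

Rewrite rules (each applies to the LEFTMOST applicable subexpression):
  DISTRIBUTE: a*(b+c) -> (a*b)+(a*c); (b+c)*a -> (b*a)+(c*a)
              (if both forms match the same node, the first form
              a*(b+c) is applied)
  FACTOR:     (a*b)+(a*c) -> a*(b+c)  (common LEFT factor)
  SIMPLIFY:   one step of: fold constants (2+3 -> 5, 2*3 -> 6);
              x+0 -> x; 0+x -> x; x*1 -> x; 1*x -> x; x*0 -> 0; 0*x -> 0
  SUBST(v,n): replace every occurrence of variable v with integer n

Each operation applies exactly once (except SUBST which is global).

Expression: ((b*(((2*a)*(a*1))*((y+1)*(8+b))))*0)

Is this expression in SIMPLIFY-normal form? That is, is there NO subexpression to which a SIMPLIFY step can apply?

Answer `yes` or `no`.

Expression: ((b*(((2*a)*(a*1))*((y+1)*(8+b))))*0)
Scanning for simplifiable subexpressions (pre-order)...
  at root: ((b*(((2*a)*(a*1))*((y+1)*(8+b))))*0) (SIMPLIFIABLE)
  at L: (b*(((2*a)*(a*1))*((y+1)*(8+b)))) (not simplifiable)
  at LR: (((2*a)*(a*1))*((y+1)*(8+b))) (not simplifiable)
  at LRL: ((2*a)*(a*1)) (not simplifiable)
  at LRLL: (2*a) (not simplifiable)
  at LRLR: (a*1) (SIMPLIFIABLE)
  at LRR: ((y+1)*(8+b)) (not simplifiable)
  at LRRL: (y+1) (not simplifiable)
  at LRRR: (8+b) (not simplifiable)
Found simplifiable subexpr at path root: ((b*(((2*a)*(a*1))*((y+1)*(8+b))))*0)
One SIMPLIFY step would give: 0
-> NOT in normal form.

Answer: no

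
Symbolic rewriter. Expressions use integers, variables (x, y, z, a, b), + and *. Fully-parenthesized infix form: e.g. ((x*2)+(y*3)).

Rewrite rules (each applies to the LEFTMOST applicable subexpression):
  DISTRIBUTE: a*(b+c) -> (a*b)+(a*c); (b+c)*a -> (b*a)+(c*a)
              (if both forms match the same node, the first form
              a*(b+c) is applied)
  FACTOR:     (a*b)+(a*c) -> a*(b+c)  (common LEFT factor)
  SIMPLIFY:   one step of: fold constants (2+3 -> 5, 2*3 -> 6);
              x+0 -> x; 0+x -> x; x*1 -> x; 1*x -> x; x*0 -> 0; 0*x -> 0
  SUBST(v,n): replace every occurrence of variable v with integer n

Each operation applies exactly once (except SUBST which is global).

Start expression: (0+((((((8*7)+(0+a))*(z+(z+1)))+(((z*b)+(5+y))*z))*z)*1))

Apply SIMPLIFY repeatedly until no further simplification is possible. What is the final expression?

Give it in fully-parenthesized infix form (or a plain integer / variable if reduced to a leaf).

Start: (0+((((((8*7)+(0+a))*(z+(z+1)))+(((z*b)+(5+y))*z))*z)*1))
Step 1: at root: (0+((((((8*7)+(0+a))*(z+(z+1)))+(((z*b)+(5+y))*z))*z)*1)) -> ((((((8*7)+(0+a))*(z+(z+1)))+(((z*b)+(5+y))*z))*z)*1); overall: (0+((((((8*7)+(0+a))*(z+(z+1)))+(((z*b)+(5+y))*z))*z)*1)) -> ((((((8*7)+(0+a))*(z+(z+1)))+(((z*b)+(5+y))*z))*z)*1)
Step 2: at root: ((((((8*7)+(0+a))*(z+(z+1)))+(((z*b)+(5+y))*z))*z)*1) -> (((((8*7)+(0+a))*(z+(z+1)))+(((z*b)+(5+y))*z))*z); overall: ((((((8*7)+(0+a))*(z+(z+1)))+(((z*b)+(5+y))*z))*z)*1) -> (((((8*7)+(0+a))*(z+(z+1)))+(((z*b)+(5+y))*z))*z)
Step 3: at LLLL: (8*7) -> 56; overall: (((((8*7)+(0+a))*(z+(z+1)))+(((z*b)+(5+y))*z))*z) -> ((((56+(0+a))*(z+(z+1)))+(((z*b)+(5+y))*z))*z)
Step 4: at LLLR: (0+a) -> a; overall: ((((56+(0+a))*(z+(z+1)))+(((z*b)+(5+y))*z))*z) -> ((((56+a)*(z+(z+1)))+(((z*b)+(5+y))*z))*z)
Fixed point: ((((56+a)*(z+(z+1)))+(((z*b)+(5+y))*z))*z)

Answer: ((((56+a)*(z+(z+1)))+(((z*b)+(5+y))*z))*z)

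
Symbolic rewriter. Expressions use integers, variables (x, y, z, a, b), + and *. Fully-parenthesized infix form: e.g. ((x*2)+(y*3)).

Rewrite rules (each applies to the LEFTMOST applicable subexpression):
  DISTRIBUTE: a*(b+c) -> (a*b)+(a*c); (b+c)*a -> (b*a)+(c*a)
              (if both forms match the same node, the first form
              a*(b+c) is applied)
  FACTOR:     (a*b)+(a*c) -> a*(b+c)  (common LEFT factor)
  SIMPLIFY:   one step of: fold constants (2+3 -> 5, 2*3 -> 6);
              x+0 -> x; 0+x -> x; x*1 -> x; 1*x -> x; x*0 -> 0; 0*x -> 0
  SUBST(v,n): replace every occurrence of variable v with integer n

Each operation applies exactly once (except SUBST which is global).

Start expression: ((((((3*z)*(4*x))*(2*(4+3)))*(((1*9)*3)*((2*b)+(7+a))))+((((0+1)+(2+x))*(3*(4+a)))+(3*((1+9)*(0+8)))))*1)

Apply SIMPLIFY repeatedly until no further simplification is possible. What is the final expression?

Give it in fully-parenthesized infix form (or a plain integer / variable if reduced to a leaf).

Answer: (((((3*z)*(4*x))*14)*(27*((2*b)+(7+a))))+(((1+(2+x))*(3*(4+a)))+240))

Derivation:
Start: ((((((3*z)*(4*x))*(2*(4+3)))*(((1*9)*3)*((2*b)+(7+a))))+((((0+1)+(2+x))*(3*(4+a)))+(3*((1+9)*(0+8)))))*1)
Step 1: at root: ((((((3*z)*(4*x))*(2*(4+3)))*(((1*9)*3)*((2*b)+(7+a))))+((((0+1)+(2+x))*(3*(4+a)))+(3*((1+9)*(0+8)))))*1) -> (((((3*z)*(4*x))*(2*(4+3)))*(((1*9)*3)*((2*b)+(7+a))))+((((0+1)+(2+x))*(3*(4+a)))+(3*((1+9)*(0+8))))); overall: ((((((3*z)*(4*x))*(2*(4+3)))*(((1*9)*3)*((2*b)+(7+a))))+((((0+1)+(2+x))*(3*(4+a)))+(3*((1+9)*(0+8)))))*1) -> (((((3*z)*(4*x))*(2*(4+3)))*(((1*9)*3)*((2*b)+(7+a))))+((((0+1)+(2+x))*(3*(4+a)))+(3*((1+9)*(0+8)))))
Step 2: at LLRR: (4+3) -> 7; overall: (((((3*z)*(4*x))*(2*(4+3)))*(((1*9)*3)*((2*b)+(7+a))))+((((0+1)+(2+x))*(3*(4+a)))+(3*((1+9)*(0+8))))) -> (((((3*z)*(4*x))*(2*7))*(((1*9)*3)*((2*b)+(7+a))))+((((0+1)+(2+x))*(3*(4+a)))+(3*((1+9)*(0+8)))))
Step 3: at LLR: (2*7) -> 14; overall: (((((3*z)*(4*x))*(2*7))*(((1*9)*3)*((2*b)+(7+a))))+((((0+1)+(2+x))*(3*(4+a)))+(3*((1+9)*(0+8))))) -> (((((3*z)*(4*x))*14)*(((1*9)*3)*((2*b)+(7+a))))+((((0+1)+(2+x))*(3*(4+a)))+(3*((1+9)*(0+8)))))
Step 4: at LRLL: (1*9) -> 9; overall: (((((3*z)*(4*x))*14)*(((1*9)*3)*((2*b)+(7+a))))+((((0+1)+(2+x))*(3*(4+a)))+(3*((1+9)*(0+8))))) -> (((((3*z)*(4*x))*14)*((9*3)*((2*b)+(7+a))))+((((0+1)+(2+x))*(3*(4+a)))+(3*((1+9)*(0+8)))))
Step 5: at LRL: (9*3) -> 27; overall: (((((3*z)*(4*x))*14)*((9*3)*((2*b)+(7+a))))+((((0+1)+(2+x))*(3*(4+a)))+(3*((1+9)*(0+8))))) -> (((((3*z)*(4*x))*14)*(27*((2*b)+(7+a))))+((((0+1)+(2+x))*(3*(4+a)))+(3*((1+9)*(0+8)))))
Step 6: at RLLL: (0+1) -> 1; overall: (((((3*z)*(4*x))*14)*(27*((2*b)+(7+a))))+((((0+1)+(2+x))*(3*(4+a)))+(3*((1+9)*(0+8))))) -> (((((3*z)*(4*x))*14)*(27*((2*b)+(7+a))))+(((1+(2+x))*(3*(4+a)))+(3*((1+9)*(0+8)))))
Step 7: at RRRL: (1+9) -> 10; overall: (((((3*z)*(4*x))*14)*(27*((2*b)+(7+a))))+(((1+(2+x))*(3*(4+a)))+(3*((1+9)*(0+8))))) -> (((((3*z)*(4*x))*14)*(27*((2*b)+(7+a))))+(((1+(2+x))*(3*(4+a)))+(3*(10*(0+8)))))
Step 8: at RRRR: (0+8) -> 8; overall: (((((3*z)*(4*x))*14)*(27*((2*b)+(7+a))))+(((1+(2+x))*(3*(4+a)))+(3*(10*(0+8))))) -> (((((3*z)*(4*x))*14)*(27*((2*b)+(7+a))))+(((1+(2+x))*(3*(4+a)))+(3*(10*8))))
Step 9: at RRR: (10*8) -> 80; overall: (((((3*z)*(4*x))*14)*(27*((2*b)+(7+a))))+(((1+(2+x))*(3*(4+a)))+(3*(10*8)))) -> (((((3*z)*(4*x))*14)*(27*((2*b)+(7+a))))+(((1+(2+x))*(3*(4+a)))+(3*80)))
Step 10: at RR: (3*80) -> 240; overall: (((((3*z)*(4*x))*14)*(27*((2*b)+(7+a))))+(((1+(2+x))*(3*(4+a)))+(3*80))) -> (((((3*z)*(4*x))*14)*(27*((2*b)+(7+a))))+(((1+(2+x))*(3*(4+a)))+240))
Fixed point: (((((3*z)*(4*x))*14)*(27*((2*b)+(7+a))))+(((1+(2+x))*(3*(4+a)))+240))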